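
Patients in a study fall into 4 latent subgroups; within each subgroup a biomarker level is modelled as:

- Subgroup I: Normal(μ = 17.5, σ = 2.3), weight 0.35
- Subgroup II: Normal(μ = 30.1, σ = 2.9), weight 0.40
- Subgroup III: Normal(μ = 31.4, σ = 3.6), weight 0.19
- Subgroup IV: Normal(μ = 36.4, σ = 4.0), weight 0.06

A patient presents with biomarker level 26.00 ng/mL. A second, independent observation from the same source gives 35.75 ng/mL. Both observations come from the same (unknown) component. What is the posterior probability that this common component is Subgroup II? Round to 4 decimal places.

Posterior ∝ prior × likelihood, so P(k | x) ∝ π_k f_k(x); normalise over all components.
Since both observations come from the same component, the likelihood for component k is f_k(x₁)·f_k(x₂).
  p_I = [(1/(2.3·√(2π)))·exp(−(26.00−17.5)²/(2·2.3²)) = 0.173453·exp(-6.82892) = 0.00018768] × [3.69338e-15] = 6.93174e-19
  p_II = [(1/(2.9·√(2π)))·exp(−(26.00−30.1)²/(2·2.9²)) = 0.137566·exp(-0.99941) = 0.0506379] × [0.0206191] = 0.00104411
  p_III = [(1/(3.6·√(2π)))·exp(−(26.00−31.4)²/(2·3.6²)) = 0.110817·exp(-1.12500) = 0.0359771] × [0.053402] = 0.00192125
  p_IV = [(1/(4.0·√(2π)))·exp(−(26.00−36.4)²/(2·4.0²)) = 0.099736·exp(-3.38000) = 0.00339574] × [0.0984274] = 0.000334234
Unnormalised posteriors:
  π_I·p_I = 0.35 × 6.93174e-19 = 2.42611e-19
  π_II·p_II = 0.40 × 0.00104411 = 0.000417643
  π_III·p_III = 0.19 × 0.00192125 = 0.000365037
  π_IV·p_IV = 0.06 × 0.000334234 = 2.0054e-05
Marginal: 2.42611e-19 + 0.000417643 + 0.000365037 + 2.0054e-05 = 0.000802734
P(Subgroup II | data) ≈ 0.5203

0.5203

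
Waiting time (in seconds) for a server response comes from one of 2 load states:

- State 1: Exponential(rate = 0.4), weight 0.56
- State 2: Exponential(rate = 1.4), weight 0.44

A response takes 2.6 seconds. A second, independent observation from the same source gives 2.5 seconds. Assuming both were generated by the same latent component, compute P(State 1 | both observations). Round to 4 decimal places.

P(component k | x) = P(Z=k)·f_k(x) / marginal(x), where marginal(x) = Σ_j P(Z=j)·f_j(x).
Since both observations come from the same component, the likelihood for component k is f_k(x₁)·f_k(x₂).
  f_1 = [0.4·e^(−0.4·2.6) = 0.4·e^(−1.0400) = 0.141382] × [0.147152] = 0.0208046
  f_2 = [1.4·e^(−1.4·2.6) = 1.4·e^(−3.6400) = 0.0367533] × [0.0422763] = 0.00155379
Weight by the priors:
  P(Z=1)·f_1 = 0.56 × 0.0208046 = 0.0116506
  P(Z=2)·f_2 = 0.44 × 0.00155379 = 0.000683669
Normaliser: 0.0116506 + 0.000683669 = 0.0123342
P(State 1 | x₁,x₂) ≈ 0.9446

0.9446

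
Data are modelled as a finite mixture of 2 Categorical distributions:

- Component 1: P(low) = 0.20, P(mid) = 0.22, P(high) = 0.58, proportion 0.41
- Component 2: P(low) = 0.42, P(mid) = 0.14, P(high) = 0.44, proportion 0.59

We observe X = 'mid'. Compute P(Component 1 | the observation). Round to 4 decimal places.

By Bayes' theorem, P(k | x) = π_k f_k(x) / Σ_j π_j f_j(x).
Categorical probabilities:
  p_1 = 0.22
  p_2 = 0.14
Multiply by the mixture weights:
  π_1·p_1 = 0.41 × 0.22 = 0.0902
  π_2·p_2 = 0.59 × 0.14 = 0.0826
Sum: 0.0902 + 0.0826 = 0.1728
Responsibility of Component 1: 0.0902 / 0.1728 ≈ 0.5220

0.5220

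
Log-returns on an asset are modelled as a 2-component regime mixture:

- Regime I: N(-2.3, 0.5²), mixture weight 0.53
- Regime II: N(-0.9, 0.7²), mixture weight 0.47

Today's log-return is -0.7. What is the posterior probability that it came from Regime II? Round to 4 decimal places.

Posterior ∝ prior × likelihood, so P(k | x) ∝ π_k f_k(x); normalise over all components.
Normal densities:
  f_I = 0.00476818
  f_II = 0.547124
Weight by the priors:
  π_I·f_I = 0.53 × 0.00476818 = 0.00252713
  π_II·f_II = 0.47 × 0.547124 = 0.257148
Sum: 0.00252713 + 0.257148 = 0.259675
P(Regime II | -0.7) = 0.257148 / 0.259675 ≈ 0.9903

0.9903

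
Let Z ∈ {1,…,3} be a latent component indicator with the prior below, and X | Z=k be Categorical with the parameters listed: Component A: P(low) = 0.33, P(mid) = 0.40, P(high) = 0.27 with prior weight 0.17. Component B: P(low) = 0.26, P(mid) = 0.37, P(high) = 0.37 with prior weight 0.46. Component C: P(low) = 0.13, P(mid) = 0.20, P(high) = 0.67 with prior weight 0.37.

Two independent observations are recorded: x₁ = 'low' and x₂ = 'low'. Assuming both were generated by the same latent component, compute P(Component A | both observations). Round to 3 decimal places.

0.331

Apply Bayes' rule: the posterior for each component is proportional to its prior times its likelihood at x.
Since both observations come from the same component, the likelihood for component k is f_k(x₁)·f_k(x₂).
  p_A = [P(low | comp) = 0.33] × [0.33] = 0.1089
  p_B = [P(low | comp) = 0.26] × [0.26] = 0.0676
  p_C = [P(low | comp) = 0.13] × [0.13] = 0.0169
Unnormalised posteriors:
  P(Z=A)·p_A = 0.17 × 0.1089 = 0.018513
  P(Z=B)·p_B = 0.46 × 0.0676 = 0.031096
  P(Z=C)·p_C = 0.37 × 0.0169 = 0.006253
Denominator: 0.018513 + 0.031096 + 0.006253 = 0.055862
P(Component A | x₁, x₂) ≈ 0.331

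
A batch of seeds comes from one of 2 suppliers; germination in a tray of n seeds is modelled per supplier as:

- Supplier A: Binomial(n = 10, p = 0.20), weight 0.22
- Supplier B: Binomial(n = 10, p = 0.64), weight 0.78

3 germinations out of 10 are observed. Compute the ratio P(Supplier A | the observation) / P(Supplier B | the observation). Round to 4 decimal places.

2.3035

Since P(k|x) ∝ π_k f_k(x), the posterior odds are π_i f_i(x) / (π_j f_j(x)).
Evaluate each component's likelihood at the observed value:
  p_A = C(10,3)·0.20^3·0.80^7 = 120·0.008·0.209715 = 0.201327
  p_B = C(10,3)·0.64^3·0.36^7 = 120·0.262144·0.000783642 = 0.0246512
Odds = (0.22/0.78) × (0.201327/0.0246512) = 0.282051 × 8.167 ≈ 2.3035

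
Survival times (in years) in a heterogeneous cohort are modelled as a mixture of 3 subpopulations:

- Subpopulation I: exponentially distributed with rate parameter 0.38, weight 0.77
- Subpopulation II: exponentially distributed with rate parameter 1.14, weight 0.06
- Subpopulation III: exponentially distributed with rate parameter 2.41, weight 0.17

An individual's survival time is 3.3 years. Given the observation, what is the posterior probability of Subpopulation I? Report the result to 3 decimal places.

The responsibility of component k is π_k f_k(x) divided by Σ_j π_j f_j(x).
Component likelihoods at x = 3.3 years:
  f_I = 0.38·e^(−0.38·3.3) = 0.38·e^(−1.2540) = 0.108437
  f_II = 1.14·e^(−1.14·3.3) = 1.14·e^(−3.7620) = 0.0264904
  f_III = 2.41·e^(−2.41·3.3) = 2.41·e^(−7.9530) = 0.00084737
Unnormalised posteriors:
  π_I·f_I = 0.77 × 0.108437 = 0.0834966
  π_II·f_II = 0.06 × 0.0264904 = 0.00158943
  π_III·f_III = 0.17 × 0.00084737 = 0.000144053
Marginal: 0.0834966 + 0.00158943 + 0.000144053 = 0.0852301
P(Subpopulation I | x) ≈ 0.980

0.980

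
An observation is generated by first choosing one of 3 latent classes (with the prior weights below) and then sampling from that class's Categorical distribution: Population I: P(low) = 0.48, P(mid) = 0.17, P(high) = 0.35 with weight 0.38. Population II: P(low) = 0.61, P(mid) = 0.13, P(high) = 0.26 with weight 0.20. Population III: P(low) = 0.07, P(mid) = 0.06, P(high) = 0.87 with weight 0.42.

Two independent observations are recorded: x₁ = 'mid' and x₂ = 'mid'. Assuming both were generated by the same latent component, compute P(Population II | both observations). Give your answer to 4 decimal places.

Posterior ∝ prior × likelihood, so P(k | x) ∝ π_k f_k(x); normalise over all components.
Since both observations come from the same component, the likelihood for component k is f_k(x₁)·f_k(x₂).
  f_I = [0.17] × [0.17] = 0.0289
  f_II = [0.13] × [0.13] = 0.0169
  f_III = [0.06] × [0.06] = 0.0036
Unnormalised posteriors:
  π_I·f_I = 0.38 × 0.0289 = 0.010982
  π_II·f_II = 0.20 × 0.0169 = 0.00338
  π_III·f_III = 0.42 × 0.0036 = 0.001512
Evidence: 0.010982 + 0.00338 + 0.001512 = 0.015874
P(Population II | x) ≈ 0.2129

0.2129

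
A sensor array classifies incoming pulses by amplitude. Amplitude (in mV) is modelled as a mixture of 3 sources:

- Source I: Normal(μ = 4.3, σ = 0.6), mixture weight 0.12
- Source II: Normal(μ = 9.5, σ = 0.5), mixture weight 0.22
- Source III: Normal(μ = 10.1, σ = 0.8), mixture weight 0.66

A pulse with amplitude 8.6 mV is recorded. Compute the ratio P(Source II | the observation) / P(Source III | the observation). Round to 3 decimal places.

Since P(k|x) ∝ π_k f_k(x), the posterior odds are π_i f_i(x) / (π_j f_j(x)).
Evaluate each component's likelihood at the observed value:
  f_I = (1/(0.6·√(2π)))·exp(−(8.6−4.3)²/(2·0.6²)) = 0.664904·exp(-25.68056) = 4.67558e-12
  f_II = (1/(0.5·√(2π)))·exp(−(8.6−9.5)²/(2·0.5²)) = 0.797885·exp(-1.62000) = 0.1579
  f_III = (1/(0.8·√(2π)))·exp(−(8.6−10.1)²/(2·0.8²)) = 0.498678·exp(-1.75781) = 0.0859828
Odds = (0.22/0.66) × (0.1579/0.0859828) = 0.333333 × 1.83642 ≈ 0.612

0.612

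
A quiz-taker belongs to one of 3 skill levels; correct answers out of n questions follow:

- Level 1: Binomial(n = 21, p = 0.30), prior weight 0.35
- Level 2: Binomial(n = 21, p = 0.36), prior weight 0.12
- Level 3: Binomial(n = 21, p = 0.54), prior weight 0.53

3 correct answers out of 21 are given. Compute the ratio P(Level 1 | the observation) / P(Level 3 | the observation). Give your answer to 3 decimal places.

216.820

The posterior odds equal the prior odds times the likelihood ratio: (π_i/π_j)·(f_i(x)/f_j(x)).
Evaluate each component's likelihood at the observed value:
  p_1 = C(21,3)·0.30^3·0.70^18 = 1330·0.027·0.00162841 = 0.0584763
  p_2 = C(21,3)·0.36^3·0.64^18 = 1330·0.046656·0.000324519 = 0.0201372
  p_3 = C(21,3)·0.54^3·0.46^18 = 1330·0.157464·8.50435e-07 = 0.000178104
Posterior odds = (π_1·p_1) / (π_3·p_3) = (0.35·0.0584763) / (0.53·0.000178104) = 0.0204667 / 9.43952e-05 ≈ 216.820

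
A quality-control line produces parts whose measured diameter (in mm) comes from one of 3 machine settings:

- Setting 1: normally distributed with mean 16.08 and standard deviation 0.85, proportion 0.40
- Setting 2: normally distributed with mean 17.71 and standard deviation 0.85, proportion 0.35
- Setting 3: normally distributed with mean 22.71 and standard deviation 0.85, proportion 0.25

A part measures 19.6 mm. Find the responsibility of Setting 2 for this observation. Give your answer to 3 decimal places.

0.987

By Bayes' theorem, P(k | x) = P(Z=k) f_k(x) / Σ_j P(Z=j) f_j(x).
Normal densities:
  f_1 = (1/(0.85·√(2π)))·exp(−(19.6−16.08)²/(2·0.85²)) = 0.469344·exp(-8.57467) = 8.86255e-05
  f_2 = (1/(0.85·√(2π)))·exp(−(19.6−17.71)²/(2·0.85²)) = 0.469344·exp(-2.47204) = 0.0396184
  f_3 = (1/(0.85·√(2π)))·exp(−(19.6−22.71)²/(2·0.85²)) = 0.469344·exp(-6.69349) = 0.000581491
Unnormalised posteriors:
  P(Z=1)·f_1 = 0.40 × 8.86255e-05 = 3.54502e-05
  P(Z=2)·f_2 = 0.35 × 0.0396184 = 0.0138664
  P(Z=3)·f_3 = 0.25 × 0.000581491 = 0.000145373
Evidence: 3.54502e-05 + 0.0138664 + 0.000145373 = 0.0140473
So the posterior for Setting 2 is 0.0138664 / 0.0140473 ≈ 0.987.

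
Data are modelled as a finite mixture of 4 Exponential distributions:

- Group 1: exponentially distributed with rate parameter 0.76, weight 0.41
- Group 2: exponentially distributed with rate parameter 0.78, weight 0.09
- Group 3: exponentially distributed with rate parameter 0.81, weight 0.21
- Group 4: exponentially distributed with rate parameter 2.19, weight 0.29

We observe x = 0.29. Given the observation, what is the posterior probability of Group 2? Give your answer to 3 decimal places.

0.072

P(component k | x) = P(Z=k)·f_k(x) / marginal(x), where marginal(x) = Σ_j P(Z=j)·f_j(x).
Evaluate each component's likelihood at the observed value:
  p_1 = 0.60967
  p_2 = 0.622096
  p_3 = 0.640426
  p_4 = 1.16044
Multiply by the mixture weights:
  P(Z=1)·p_1 = 0.41 × 0.60967 = 0.249965
  P(Z=2)·p_2 = 0.09 × 0.622096 = 0.0559886
  P(Z=3)·p_3 = 0.21 × 0.640426 = 0.13449
  P(Z=4)·p_4 = 0.29 × 1.16044 = 0.336528
Normaliser: 0.249965 + 0.0559886 + 0.13449 + 0.336528 = 0.776971
P(Group 2 | x) ≈ 0.072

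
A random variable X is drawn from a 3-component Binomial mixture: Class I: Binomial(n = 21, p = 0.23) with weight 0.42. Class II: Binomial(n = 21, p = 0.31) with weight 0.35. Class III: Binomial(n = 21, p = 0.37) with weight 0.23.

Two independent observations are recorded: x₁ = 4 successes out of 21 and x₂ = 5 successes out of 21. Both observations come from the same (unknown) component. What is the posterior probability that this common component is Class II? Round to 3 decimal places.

P(component k | x) = P(Z=k)·f_k(x) / marginal(x), where marginal(x) = Σ_j P(Z=j)·f_j(x).
Since both observations come from the same component, the likelihood for component k is f_k(x₁)·f_k(x₂).
  p_I = [C(21,4)·0.23^4·0.77^17 = 5985·0.00279841·0.0117582 = 0.196933] × [0.200002] = 0.0393869
  p_II = [C(21,4)·0.31^4·0.69^17 = 5985·0.00923521·0.00182152 = 0.100681] × [0.153793] = 0.015484
  p_III = [C(21,4)·0.37^4·0.63^17 = 5985·0.0187416·0.000387962 = 0.0435171] × [0.0868961] = 0.00378147
Weight by the priors:
  P(Z=I)·p_I = 0.42 × 0.0393869 = 0.0165425
  P(Z=II)·p_II = 0.35 × 0.015484 = 0.00541939
  P(Z=III)·p_III = 0.23 × 0.00378147 = 0.000869739
Marginal: 0.0165425 + 0.00541939 + 0.000869739 = 0.0228316
Responsibility of Class II: 0.00541939 / 0.0228316 ≈ 0.237

0.237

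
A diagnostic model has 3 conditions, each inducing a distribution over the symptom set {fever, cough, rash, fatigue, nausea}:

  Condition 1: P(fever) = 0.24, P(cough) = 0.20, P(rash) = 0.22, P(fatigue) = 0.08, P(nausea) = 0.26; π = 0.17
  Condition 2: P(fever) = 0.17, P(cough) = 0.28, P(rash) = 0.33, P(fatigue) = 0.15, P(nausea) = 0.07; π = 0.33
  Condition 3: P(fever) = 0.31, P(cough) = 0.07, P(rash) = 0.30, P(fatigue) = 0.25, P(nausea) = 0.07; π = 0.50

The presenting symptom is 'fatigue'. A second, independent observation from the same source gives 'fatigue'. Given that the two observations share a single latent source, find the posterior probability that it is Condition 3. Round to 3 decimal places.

The responsibility of component k is π_k f_k(x) divided by Σ_j π_j f_j(x).
Since both observations come from the same component, the likelihood for component k is f_k(x₁)·f_k(x₂).
  f_1 = [0.08] × [0.08] = 0.0064
  f_2 = [0.15] × [0.15] = 0.0225
  f_3 = [0.25] × [0.25] = 0.0625
Weight by the priors:
  π_1·f_1 = 0.17 × 0.0064 = 0.001088
  π_2·f_2 = 0.33 × 0.0225 = 0.007425
  π_3·f_3 = 0.50 × 0.0625 = 0.03125
Normaliser: 0.001088 + 0.007425 + 0.03125 = 0.039763
P(Condition 3 | x) ≈ 0.786

0.786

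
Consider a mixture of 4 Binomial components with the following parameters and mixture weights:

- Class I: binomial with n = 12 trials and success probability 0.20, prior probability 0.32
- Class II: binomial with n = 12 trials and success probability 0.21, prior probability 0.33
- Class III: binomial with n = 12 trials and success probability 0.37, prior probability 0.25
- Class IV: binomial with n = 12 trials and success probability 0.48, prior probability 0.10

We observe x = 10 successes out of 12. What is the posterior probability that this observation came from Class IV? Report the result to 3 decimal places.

Apply Bayes' rule: the posterior for each component is proportional to its prior times its likelihood at x.
Binomial probabilities:
  f_I = 4.32538e-06
  f_II = 6.87054e-06
  f_III = 0.00125963
  f_IV = 0.0115868
Weight by the priors:
  w_I·f_I = 0.32 × 4.32538e-06 = 1.38412e-06
  w_II·f_II = 0.33 × 6.87054e-06 = 2.26728e-06
  w_III·f_III = 0.25 × 0.00125963 = 0.000314907
  w_IV·f_IV = 0.10 × 0.0115868 = 0.00115868
Denominator: 1.38412e-06 + 2.26728e-06 + 0.000314907 + 0.00115868 = 0.00147724
So the posterior for Class IV is 0.00115868 / 0.00147724 ≈ 0.784.

0.784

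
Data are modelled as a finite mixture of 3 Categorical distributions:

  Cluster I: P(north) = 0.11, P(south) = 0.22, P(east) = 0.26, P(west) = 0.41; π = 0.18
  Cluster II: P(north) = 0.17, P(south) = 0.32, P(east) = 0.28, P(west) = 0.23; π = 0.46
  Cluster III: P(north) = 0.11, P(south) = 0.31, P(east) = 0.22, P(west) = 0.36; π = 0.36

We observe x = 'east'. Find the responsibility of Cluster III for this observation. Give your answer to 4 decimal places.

Posterior ∝ prior × likelihood, so P(k | x) ∝ π_k f_k(x); normalise over all components.
Evaluate each component's likelihood at the observed value:
  p_I = 0.26
  p_II = 0.28
  p_III = 0.22
Prior × likelihood for each component:
  π_I·p_I = 0.18 × 0.26 = 0.0468
  π_II·p_II = 0.46 × 0.28 = 0.1288
  π_III·p_III = 0.36 × 0.22 = 0.0792
Denominator: 0.0468 + 0.1288 + 0.0792 = 0.2548
So the posterior for Cluster III is 0.0792 / 0.2548 ≈ 0.3108.

0.3108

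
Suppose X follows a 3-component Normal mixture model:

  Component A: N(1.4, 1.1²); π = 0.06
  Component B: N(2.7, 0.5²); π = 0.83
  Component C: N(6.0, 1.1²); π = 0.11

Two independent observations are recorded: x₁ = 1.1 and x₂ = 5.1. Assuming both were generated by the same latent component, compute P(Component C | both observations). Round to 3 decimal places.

Posterior ∝ prior × likelihood, so P(k | x) ∝ π_k f_k(x); normalise over all components.
Since both observations come from the same component, the likelihood for component k is f_k(x₁)·f_k(x₂).
  p_A = [0.349435] × [0.00126678] = 0.000442658
  p_B = [0.00476818] × [7.9226e-06] = 3.77763e-08
  p_C = [1.78103e-05] × [0.25951] = 4.62194e-06
Weight by the priors:
  π_A·p_A = 0.06 × 0.000442658 = 2.65595e-05
  π_B·p_B = 0.83 × 3.77763e-08 = 3.13544e-08
  π_C·p_C = 0.11 × 4.62194e-06 = 5.08414e-07
Marginal: 2.65595e-05 + 3.13544e-08 + 5.08414e-07 = 2.70993e-05
P(Component C | x₁, x₂) ≈ 0.019

0.019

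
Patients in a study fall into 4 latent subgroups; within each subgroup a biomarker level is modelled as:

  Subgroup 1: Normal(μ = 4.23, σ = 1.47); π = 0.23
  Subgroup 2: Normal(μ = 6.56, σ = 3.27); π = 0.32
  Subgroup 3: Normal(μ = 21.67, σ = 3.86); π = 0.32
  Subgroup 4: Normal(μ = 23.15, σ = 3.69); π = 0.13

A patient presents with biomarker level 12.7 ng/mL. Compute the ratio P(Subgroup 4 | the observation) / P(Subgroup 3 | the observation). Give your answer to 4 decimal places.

Only the two components matter; the odds are (P(Z=i) f_i(x)) / (P(Z=j) f_j(x)).
Evaluate each component's likelihood at the observed value:
  f_1 = (1/(1.47·√(2π)))·exp(−(12.7−4.23)²/(2·1.47²)) = 0.271389·exp(-16.59977) = 1.6765e-08
  f_2 = (1/(3.27·√(2π)))·exp(−(12.7−6.56)²/(2·3.27²)) = 0.122001·exp(-1.76283) = 0.0209302
  f_3 = (1/(3.86·√(2π)))·exp(−(12.7−21.67)²/(2·3.86²)) = 0.103353·exp(-2.70010) = 0.00694517
  f_4 = (1/(3.69·√(2π)))·exp(−(12.7−23.15)²/(2·3.69²)) = 0.108114·exp(-4.01005) = 0.00196038
0.00025485 / 0.00222246 ≈ 0.1147

0.1147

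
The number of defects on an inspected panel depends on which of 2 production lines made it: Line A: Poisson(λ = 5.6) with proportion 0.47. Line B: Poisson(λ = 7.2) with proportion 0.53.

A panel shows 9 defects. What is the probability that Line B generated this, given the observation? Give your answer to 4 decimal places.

0.6861

P(component k | x) = P(Z=k)·f_k(x) / marginal(x), where marginal(x) = Σ_j P(Z=j)·f_j(x).
Component likelihoods at x = 9 defects:
  L_A = 0.0551925
  L_B = 0.106982
Prior × likelihood for each component:
  P(Z=A)·L_A = 0.47 × 0.0551925 = 0.0259405
  P(Z=B)·L_B = 0.53 × 0.106982 = 0.0567003
Evidence: 0.0259405 + 0.0567003 = 0.0826407
So the posterior for Line B is 0.0567003 / 0.0826407 ≈ 0.6861.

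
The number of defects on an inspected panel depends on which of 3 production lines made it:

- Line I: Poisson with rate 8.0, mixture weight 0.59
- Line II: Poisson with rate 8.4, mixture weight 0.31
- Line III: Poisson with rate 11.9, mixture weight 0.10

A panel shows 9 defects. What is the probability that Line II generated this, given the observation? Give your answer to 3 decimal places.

0.327

Posterior ∝ prior × likelihood, so P(k | x) ∝ π_k f_k(x); normalise over all components.
Poisson probabilities:
  p_I = e^(−8.0)·8.0^9/9! = 0.124077
  p_II = e^(−8.4)·8.4^9/9! = 0.129026
  p_III = e^(−11.9)·11.9^9/9! = 0.0895479
Weight by the priors:
  π_I·p_I = 0.59 × 0.124077 = 0.0732054
  π_II·p_II = 0.31 × 0.129026 = 0.039998
  π_III·p_III = 0.10 × 0.0895479 = 0.00895479
Normaliser: 0.0732054 + 0.039998 + 0.00895479 = 0.122158
P(Line II | the observation) = 0.039998 / 0.122158 ≈ 0.327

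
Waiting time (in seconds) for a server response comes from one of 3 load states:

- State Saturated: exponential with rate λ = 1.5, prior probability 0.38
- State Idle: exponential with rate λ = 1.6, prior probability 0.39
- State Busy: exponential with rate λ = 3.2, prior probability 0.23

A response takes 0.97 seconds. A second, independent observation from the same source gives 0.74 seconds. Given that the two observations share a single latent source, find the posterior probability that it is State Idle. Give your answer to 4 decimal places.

The responsibility of component k is P(Z=k) f_k(x) divided by Σ_j P(Z=j) f_j(x).
Since both observations come from the same component, the likelihood for component k is f_k(x₁)·f_k(x₂).
  L_Saturated = [0.350101] × [0.494338] = 0.173068
  L_Idle = [0.338918] × [0.489683] = 0.165963
  L_Busy = [0.143582] × [0.299737] = 0.0430369
Weight by the priors:
  P(Z=Saturated)·L_Saturated = 0.38 × 0.173068 = 0.0657659
  P(Z=Idle)·L_Idle = 0.39 × 0.165963 = 0.0647254
  P(Z=Busy)·L_Busy = 0.23 × 0.0430369 = 0.00989848
Normaliser: 0.0657659 + 0.0647254 + 0.00989848 = 0.14039
Responsibility of State Idle: 0.0647254 / 0.14039 ≈ 0.4610

0.4610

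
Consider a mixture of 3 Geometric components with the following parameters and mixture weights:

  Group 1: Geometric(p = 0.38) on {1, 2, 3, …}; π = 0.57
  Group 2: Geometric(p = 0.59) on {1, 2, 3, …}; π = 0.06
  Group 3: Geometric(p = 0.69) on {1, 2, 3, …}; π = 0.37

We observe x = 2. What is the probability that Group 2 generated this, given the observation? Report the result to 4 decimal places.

0.0637

Apply Bayes' rule: the posterior for each component is proportional to its prior times its likelihood at x.
Geometric probabilities:
  f_1 = 0.38·(1−0.38)^1 = 0.38·0.62 = 0.2356
  f_2 = 0.59·(1−0.59)^1 = 0.59·0.41 = 0.2419
  f_3 = 0.69·(1−0.69)^1 = 0.69·0.31 = 0.2139
Unnormalised posteriors:
  π_1·f_1 = 0.57 × 0.2356 = 0.134292
  π_2·f_2 = 0.06 × 0.2419 = 0.014514
  π_3·f_3 = 0.37 × 0.2139 = 0.079143
Marginal: 0.134292 + 0.014514 + 0.079143 = 0.227949
Responsibility of Group 2: 0.014514 / 0.227949 ≈ 0.0637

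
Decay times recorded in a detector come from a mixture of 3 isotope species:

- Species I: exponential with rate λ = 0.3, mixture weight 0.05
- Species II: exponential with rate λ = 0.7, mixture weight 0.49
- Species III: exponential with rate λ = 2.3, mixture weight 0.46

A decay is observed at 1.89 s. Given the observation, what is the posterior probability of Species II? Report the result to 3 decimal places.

0.804

P(component k | x) = P(Z=k)·f_k(x) / marginal(x), where marginal(x) = Σ_j P(Z=j)·f_j(x).
Component likelihoods at x = 1.89 s:
  p_I = 0.170167
  p_II = 0.186435
  p_III = 0.0297749
Multiply by the mixture weights:
  P(Z=I)·p_I = 0.05 × 0.170167 = 0.00850837
  P(Z=II)·p_II = 0.49 × 0.186435 = 0.0913529
  P(Z=III)·p_III = 0.46 × 0.0297749 = 0.0136964
Denominator: 0.00850837 + 0.0913529 + 0.0136964 = 0.113558
Responsibility of Species II: 0.0913529 / 0.113558 ≈ 0.804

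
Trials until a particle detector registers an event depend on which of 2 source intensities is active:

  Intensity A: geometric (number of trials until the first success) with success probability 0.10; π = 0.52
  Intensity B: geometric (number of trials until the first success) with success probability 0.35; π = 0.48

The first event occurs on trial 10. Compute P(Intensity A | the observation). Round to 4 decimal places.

By Bayes' theorem, P(k | x) = π_k f_k(x) / Σ_j π_j f_j(x).
Evaluate each component's likelihood at the observed value:
  p_A = 0.038742
  p_B = 0.00724917
Multiply by the mixture weights:
  π_A·p_A = 0.52 × 0.038742 = 0.0201459
  π_B·p_B = 0.48 × 0.00724917 = 0.0034796
Normaliser: 0.0201459 + 0.0034796 = 0.0236255
P(Intensity A | 10) ≈ 0.8527

0.8527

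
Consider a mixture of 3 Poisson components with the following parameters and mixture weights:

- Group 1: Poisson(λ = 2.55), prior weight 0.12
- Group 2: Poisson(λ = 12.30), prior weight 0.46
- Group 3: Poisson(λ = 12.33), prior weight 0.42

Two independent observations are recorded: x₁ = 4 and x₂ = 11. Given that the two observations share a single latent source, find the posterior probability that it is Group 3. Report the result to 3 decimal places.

0.470

Posterior ∝ prior × likelihood, so P(k | x) ∝ P(Z=k) f_k(x); normalise over all components.
Since both observations come from the same component, the likelihood for component k is f_k(x₁)·f_k(x₂).
  L_1 = [e^(−2.55)·2.55^4/4! = 0.137562] × [5.79876e-05] = 7.9769e-06
  L_2 = [e^(−12.30)·12.30^4/4! = 0.00434097] × [0.111168] = 0.000482576
  L_3 = [e^(−12.33)·12.33^4/4! = 0.00425393] × [0.110812] = 0.000471387
Multiply by the mixture weights:
  P(Z=1)·L_1 = 0.12 × 7.9769e-06 = 9.57227e-07
  P(Z=2)·L_2 = 0.46 × 0.000482576 = 0.000221985
  P(Z=3)·L_3 = 0.42 × 0.000471387 = 0.000197982
Denominator: 9.57227e-07 + 0.000221985 + 0.000197982 = 0.000420924
So the posterior for Group 3 is 0.000197982 / 0.000420924 ≈ 0.470.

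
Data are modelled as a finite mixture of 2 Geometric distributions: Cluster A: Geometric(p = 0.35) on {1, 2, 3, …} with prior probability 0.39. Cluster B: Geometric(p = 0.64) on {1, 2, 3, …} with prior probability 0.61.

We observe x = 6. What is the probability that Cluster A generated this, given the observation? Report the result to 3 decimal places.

0.870

The responsibility of component k is w_k f_k(x) divided by Σ_j w_j f_j(x).
Geometric probabilities:
  f_A = 0.35·(1−0.35)^5 = 0.35·0.116029 = 0.0406102
  f_B = 0.64·(1−0.64)^5 = 0.64·0.00604662 = 0.00386984
Prior × likelihood for each component:
  w_A·f_A = 0.39 × 0.0406102 = 0.015838
  w_B·f_B = 0.61 × 0.00386984 = 0.0023606
Marginal: 0.015838 + 0.0023606 = 0.0181986
So the posterior for Cluster A is 0.015838 / 0.0181986 ≈ 0.870.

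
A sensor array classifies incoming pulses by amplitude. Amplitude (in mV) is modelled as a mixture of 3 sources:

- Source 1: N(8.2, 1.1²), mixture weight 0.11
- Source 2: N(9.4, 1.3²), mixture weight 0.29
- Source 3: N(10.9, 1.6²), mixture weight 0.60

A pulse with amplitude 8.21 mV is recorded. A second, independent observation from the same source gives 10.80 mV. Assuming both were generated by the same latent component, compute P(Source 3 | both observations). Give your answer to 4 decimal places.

0.4529

P(component k | x) = P(Z=k)·f_k(x) / marginal(x), where marginal(x) = Σ_j P(Z=j)·f_j(x).
Since both observations come from the same component, the likelihood for component k is f_k(x₁)·f_k(x₂).
  p_1 = [0.36266] × [0.0222006] = 0.00805126
  p_2 = [0.201843] × [0.171841] = 0.0346849
  p_3 = [0.0606738] × [0.248852] = 0.0150988
Unnormalised posteriors:
  P(Z=1)·p_1 = 0.11 × 0.00805126 = 0.000885638
  P(Z=2)·p_2 = 0.29 × 0.0346849 = 0.0100586
  P(Z=3)·p_3 = 0.60 × 0.0150988 = 0.0090593
Marginal: 0.000885638 + 0.0100586 + 0.0090593 = 0.0200035
Responsibility of Source 3: 0.0090593 / 0.0200035 ≈ 0.4529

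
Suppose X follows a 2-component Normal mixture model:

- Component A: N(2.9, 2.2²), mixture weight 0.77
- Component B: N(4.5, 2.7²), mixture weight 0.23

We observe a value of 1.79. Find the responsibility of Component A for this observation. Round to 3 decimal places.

0.857

P(component k | x) = P(Z=k)·f_k(x) / marginal(x), where marginal(x) = Σ_j P(Z=j)·f_j(x).
Evaluate each component's likelihood at the observed value:
  L_A = (1/(2.2·√(2π)))·exp(−(1.79−2.9)²/(2·2.2²)) = 0.181337·exp(-0.12728) = 0.159665
  L_B = (1/(2.7·√(2π)))·exp(−(1.79−4.5)²/(2·2.7²)) = 0.147756·exp(-0.50371) = 0.0892869
Prior × likelihood for each component:
  P(Z=A)·L_A = 0.77 × 0.159665 = 0.122942
  P(Z=B)·L_B = 0.23 × 0.0892869 = 0.020536
Marginal: 0.122942 + 0.020536 = 0.143478
P(Component A | x) = 0.122942 / 0.143478 ≈ 0.857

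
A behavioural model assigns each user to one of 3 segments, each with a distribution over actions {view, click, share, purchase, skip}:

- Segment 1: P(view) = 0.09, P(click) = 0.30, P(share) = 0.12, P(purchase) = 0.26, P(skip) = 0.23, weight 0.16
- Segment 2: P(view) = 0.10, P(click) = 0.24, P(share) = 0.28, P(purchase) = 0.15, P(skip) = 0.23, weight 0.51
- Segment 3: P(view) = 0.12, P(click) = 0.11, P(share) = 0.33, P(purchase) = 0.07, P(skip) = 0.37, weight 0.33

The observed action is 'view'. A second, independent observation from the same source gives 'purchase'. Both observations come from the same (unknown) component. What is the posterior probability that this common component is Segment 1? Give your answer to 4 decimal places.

0.2643

Apply Bayes' rule: the posterior for each component is proportional to its prior times its likelihood at x.
Since both observations come from the same component, the likelihood for component k is f_k(x₁)·f_k(x₂).
  p_1 = [P(view | comp) = 0.09] × [0.26] = 0.0234
  p_2 = [P(view | comp) = 0.10] × [0.15] = 0.015
  p_3 = [P(view | comp) = 0.12] × [0.07] = 0.0084
Prior × likelihood for each component:
  π_1·p_1 = 0.16 × 0.0234 = 0.003744
  π_2·p_2 = 0.51 × 0.015 = 0.00765
  π_3·p_3 = 0.33 × 0.0084 = 0.002772
Evidence: 0.003744 + 0.00765 + 0.002772 = 0.014166
So the posterior for Segment 1 is 0.003744 / 0.014166 ≈ 0.2643.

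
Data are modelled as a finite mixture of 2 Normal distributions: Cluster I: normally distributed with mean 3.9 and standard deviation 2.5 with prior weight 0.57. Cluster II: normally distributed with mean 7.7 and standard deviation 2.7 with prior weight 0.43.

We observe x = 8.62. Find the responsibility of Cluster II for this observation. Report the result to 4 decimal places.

By Bayes' theorem, P(k | x) = π_k f_k(x) / Σ_j π_j f_j(x).
Normal densities:
  p_I = (1/(2.5·√(2π)))·exp(−(8.62−3.9)²/(2·2.5²)) = 0.159577·exp(-1.78227) = 0.0268497
  p_II = (1/(2.7·√(2π)))·exp(−(8.62−7.7)²/(2·2.7²)) = 0.147756·exp(-0.05805) = 0.139423
Unnormalised posteriors:
  π_I·p_I = 0.57 × 0.0268497 = 0.0153043
  π_II·p_II = 0.43 × 0.139423 = 0.0599519
Sum: 0.0153043 + 0.0599519 = 0.0752562
Responsibility of Cluster II: 0.0599519 / 0.0752562 ≈ 0.7966

0.7966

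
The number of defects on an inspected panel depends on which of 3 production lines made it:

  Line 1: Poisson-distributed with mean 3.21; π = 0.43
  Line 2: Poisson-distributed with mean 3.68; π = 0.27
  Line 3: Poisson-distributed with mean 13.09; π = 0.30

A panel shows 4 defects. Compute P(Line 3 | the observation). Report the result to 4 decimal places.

P(component k | x) = π_k·f_k(x) / marginal(x), where marginal(x) = Σ_j π_j·f_j(x).
Component likelihoods at x = 4 defects:
  f_1 = e^(−3.21)·3.21^4/4! = 0.178535
  f_2 = e^(−3.68)·3.68^4/4! = 0.192742
  f_3 = e^(−13.09)·13.09^4/4! = 0.00252716
Weight by the priors:
  π_1·f_1 = 0.43 × 0.178535 = 0.0767701
  π_2·f_2 = 0.27 × 0.192742 = 0.0520403
  π_3·f_3 = 0.30 × 0.00252716 = 0.000758148
Evidence: 0.0767701 + 0.0520403 + 0.000758148 = 0.129569
P(Line 3 | the observation) ≈ 0.0059

0.0059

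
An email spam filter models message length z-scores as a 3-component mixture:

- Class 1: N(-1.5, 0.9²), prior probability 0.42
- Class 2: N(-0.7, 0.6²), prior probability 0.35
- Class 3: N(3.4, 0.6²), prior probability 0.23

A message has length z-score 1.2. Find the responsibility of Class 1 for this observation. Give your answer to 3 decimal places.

P(component k | x) = P(Z=k)·f_k(x) / marginal(x), where marginal(x) = Σ_j P(Z=j)·f_j(x).
Normal densities:
  p_1 = (1/(0.9·√(2π)))·exp(−(1.2−-1.5)²/(2·0.9²)) = 0.443269·exp(-4.50000) = 0.00492428
  p_2 = (1/(0.6·√(2π)))·exp(−(1.2−-0.7)²/(2·0.6²)) = 0.664904·exp(-5.01389) = 0.00441829
  p_3 = (1/(0.6·√(2π)))·exp(−(1.2−3.4)²/(2·0.6²)) = 0.664904·exp(-6.72222) = 0.000800451
Unnormalised posteriors:
  P(Z=1)·p_1 = 0.42 × 0.00492428 = 0.0020682
  P(Z=2)·p_2 = 0.35 × 0.00441829 = 0.0015464
  P(Z=3)·p_3 = 0.23 × 0.000800451 = 0.000184104
Denominator: 0.0020682 + 0.0015464 + 0.000184104 = 0.0037987
P(Class 1 | x) ≈ 0.544

0.544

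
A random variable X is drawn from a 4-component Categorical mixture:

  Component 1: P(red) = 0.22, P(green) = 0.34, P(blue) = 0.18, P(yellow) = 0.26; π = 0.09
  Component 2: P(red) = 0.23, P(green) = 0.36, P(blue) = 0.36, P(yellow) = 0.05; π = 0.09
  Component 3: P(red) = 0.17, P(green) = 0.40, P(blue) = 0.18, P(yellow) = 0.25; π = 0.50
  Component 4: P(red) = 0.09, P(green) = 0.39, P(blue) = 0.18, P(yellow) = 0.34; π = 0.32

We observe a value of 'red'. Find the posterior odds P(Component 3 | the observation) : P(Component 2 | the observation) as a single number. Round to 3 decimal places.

4.106

The posterior odds equal the prior odds times the likelihood ratio: (π_i/π_j)·(f_i(x)/f_j(x)).
Categorical probabilities:
  f_1 = P(red | comp) = 0.22
  f_2 = P(red | comp) = 0.23
  f_3 = P(red | comp) = 0.17
  f_4 = P(red | comp) = 0.09
Odds = (0.50/0.09) × (0.17/0.23) = 5.55556 × 0.73913 ≈ 4.106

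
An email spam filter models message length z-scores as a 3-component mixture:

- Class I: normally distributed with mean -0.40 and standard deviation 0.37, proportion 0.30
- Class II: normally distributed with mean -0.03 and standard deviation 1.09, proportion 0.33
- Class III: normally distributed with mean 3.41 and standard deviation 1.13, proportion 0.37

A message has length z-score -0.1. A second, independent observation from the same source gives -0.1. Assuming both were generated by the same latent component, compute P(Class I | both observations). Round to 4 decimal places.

Apply Bayes' rule: the posterior for each component is proportional to its prior times its likelihood at x.
Since both observations come from the same component, the likelihood for component k is f_k(x₁)·f_k(x₂).
  f_I = [(1/(0.37·√(2π)))·exp(−(-0.1−-0.40)²/(2·0.37²)) = 1.078222·exp(-0.32871) = 0.776163] × [0.776163] = 0.602428
  f_II = [(1/(1.09·√(2π)))·exp(−(-0.1−-0.03)²/(2·1.09²)) = 0.366002·exp(-0.00206) = 0.365248] × [0.365248] = 0.133406
  f_III = [(1/(1.13·√(2π)))·exp(−(-0.1−3.41)²/(2·1.13²)) = 0.353046·exp(-4.82422) = 0.00283595] × [0.00283595] = 8.0426e-06
Weight by the priors:
  w_I·f_I = 0.30 × 0.602428 = 0.180728
  w_II·f_II = 0.33 × 0.133406 = 0.044024
  w_III·f_III = 0.37 × 8.0426e-06 = 2.97576e-06
Normaliser: 0.180728 + 0.044024 + 2.97576e-06 = 0.224755
P(Class I | x₁, x₂) = 0.180728 / 0.224755 ≈ 0.8041

0.8041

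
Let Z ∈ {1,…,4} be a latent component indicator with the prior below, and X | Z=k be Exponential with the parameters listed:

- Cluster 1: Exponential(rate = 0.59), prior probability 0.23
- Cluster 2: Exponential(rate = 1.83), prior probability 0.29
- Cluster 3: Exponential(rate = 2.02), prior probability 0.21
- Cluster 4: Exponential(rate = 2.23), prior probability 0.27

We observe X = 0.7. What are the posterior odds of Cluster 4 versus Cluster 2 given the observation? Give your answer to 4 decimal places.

0.8575

Only the two components matter; the odds are (w_i f_i(x)) / (w_j f_j(x)).
Evaluate each component's likelihood at the observed value:
  p_1 = 0.59·e^(−0.59·0.7) = 0.59·e^(−0.4130) = 0.390381
  p_2 = 1.83·e^(−1.83·0.7) = 1.83·e^(−1.2810) = 0.5083
  p_3 = 2.02·e^(−2.02·0.7) = 2.02·e^(−1.4140) = 0.491201
  p_4 = 2.23·e^(−2.23·0.7) = 2.23·e^(−1.5610) = 0.468135
Odds = (0.27/0.29) × (0.468135/0.5083) = 0.931034 × 0.920982 ≈ 0.8575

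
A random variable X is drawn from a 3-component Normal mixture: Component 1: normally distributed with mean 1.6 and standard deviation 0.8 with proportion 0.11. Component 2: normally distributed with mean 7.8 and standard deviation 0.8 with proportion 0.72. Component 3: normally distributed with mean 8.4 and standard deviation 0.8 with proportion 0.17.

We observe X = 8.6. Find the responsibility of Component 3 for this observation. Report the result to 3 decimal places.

0.274

P(component k | x) = w_k·f_k(x) / marginal(x), where marginal(x) = Σ_j w_j·f_j(x).
Evaluate each component's likelihood at the observed value:
  p_1 = (1/(0.8·√(2π)))·exp(−(8.6−1.6)²/(2·0.8²)) = 0.498678·exp(-38.28125) = 1.18164e-17
  p_2 = (1/(0.8·√(2π)))·exp(−(8.6−7.8)²/(2·0.8²)) = 0.498678·exp(-0.50000) = 0.302463
  p_3 = (1/(0.8·√(2π)))·exp(−(8.6−8.4)²/(2·0.8²)) = 0.498678·exp(-0.03125) = 0.483335
Weight by the priors:
  w_1·p_1 = 0.11 × 1.18164e-17 = 1.2998e-18
  w_2·p_2 = 0.72 × 0.302463 = 0.217774
  w_3·p_3 = 0.17 × 0.483335 = 0.082167
Normaliser: 1.2998e-18 + 0.217774 + 0.082167 = 0.299941
P(Component 3 | the observation) = 0.082167 / 0.299941 ≈ 0.274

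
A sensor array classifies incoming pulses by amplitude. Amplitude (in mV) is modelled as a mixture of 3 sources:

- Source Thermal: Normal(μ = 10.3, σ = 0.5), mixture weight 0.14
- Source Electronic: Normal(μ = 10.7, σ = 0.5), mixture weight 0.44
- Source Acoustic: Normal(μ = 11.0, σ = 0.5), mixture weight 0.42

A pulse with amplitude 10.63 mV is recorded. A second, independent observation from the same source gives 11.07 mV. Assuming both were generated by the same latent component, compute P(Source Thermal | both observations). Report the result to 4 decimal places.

0.0504

Apply Bayes' rule: the posterior for each component is proportional to its prior times its likelihood at x.
Since both observations come from the same component, the likelihood for component k is f_k(x₁)·f_k(x₂).
  f_Thermal = [0.641728] × [0.243755] = 0.156424
  f_Electronic = [0.790103] × [0.606779] = 0.479418
  f_Acoustic = [0.606779] × [0.790103] = 0.479418
Unnormalised posteriors:
  P(Z=Thermal)·f_Thermal = 0.14 × 0.156424 = 0.0218994
  P(Z=Electronic)·f_Electronic = 0.44 × 0.479418 = 0.210944
  P(Z=Acoustic)·f_Acoustic = 0.42 × 0.479418 = 0.201356
Sum: 0.0218994 + 0.210944 + 0.201356 = 0.434199
Responsibility of Source Thermal: 0.0218994 / 0.434199 ≈ 0.0504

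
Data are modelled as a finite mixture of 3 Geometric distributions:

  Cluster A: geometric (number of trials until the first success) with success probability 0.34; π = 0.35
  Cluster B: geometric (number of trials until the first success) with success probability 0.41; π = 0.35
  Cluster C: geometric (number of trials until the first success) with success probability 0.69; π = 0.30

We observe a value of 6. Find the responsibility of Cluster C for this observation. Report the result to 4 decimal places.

0.0230

Apply Bayes' rule: the posterior for each component is proportional to its prior times its likelihood at x.
Evaluate each component's likelihood at the observed value:
  p_A = 0.0425793
  p_B = 0.0293119
  p_C = 0.00197541
Multiply by the mixture weights:
  w_A·p_A = 0.35 × 0.0425793 = 0.0149028
  w_B·p_B = 0.35 × 0.0293119 = 0.0102592
  w_C·p_C = 0.30 × 0.00197541 = 0.000592623
Marginal: 0.0149028 + 0.0102592 + 0.000592623 = 0.0257545
Responsibility of Cluster C: 0.000592623 / 0.0257545 ≈ 0.0230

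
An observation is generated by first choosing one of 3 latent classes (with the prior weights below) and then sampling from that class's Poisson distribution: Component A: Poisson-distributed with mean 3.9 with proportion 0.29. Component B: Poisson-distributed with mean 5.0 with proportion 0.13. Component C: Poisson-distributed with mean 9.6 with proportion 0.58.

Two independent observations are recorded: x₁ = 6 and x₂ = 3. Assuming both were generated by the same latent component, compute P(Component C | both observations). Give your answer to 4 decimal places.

0.0483

By Bayes' theorem, P(k | x) = π_k f_k(x) / Σ_j π_j f_j(x).
Since both observations come from the same component, the likelihood for component k is f_k(x₁)·f_k(x₂).
  f_A = [0.0989251] × [0.200122] = 0.0197971
  f_B = [0.146223] × [0.140374] = 0.0205259
  f_C = [0.0736322] × [0.00998701] = 0.000735366
Unnormalised posteriors:
  π_A·f_A = 0.29 × 0.0197971 = 0.00574115
  π_B·f_B = 0.13 × 0.0205259 = 0.00266836
  π_C·f_C = 0.58 × 0.000735366 = 0.000426512
Sum: 0.00574115 + 0.00266836 + 0.000426512 = 0.00883602
So the posterior for Component C is 0.000426512 / 0.00883602 ≈ 0.0483.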